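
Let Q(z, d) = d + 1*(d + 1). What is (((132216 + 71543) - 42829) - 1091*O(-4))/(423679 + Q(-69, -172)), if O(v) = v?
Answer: 27549/70556 ≈ 0.39046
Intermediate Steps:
Q(z, d) = 1 + 2*d (Q(z, d) = d + 1*(1 + d) = d + (1 + d) = 1 + 2*d)
(((132216 + 71543) - 42829) - 1091*O(-4))/(423679 + Q(-69, -172)) = (((132216 + 71543) - 42829) - 1091*(-4))/(423679 + (1 + 2*(-172))) = ((203759 - 42829) + 4364)/(423679 + (1 - 344)) = (160930 + 4364)/(423679 - 343) = 165294/423336 = 165294*(1/423336) = 27549/70556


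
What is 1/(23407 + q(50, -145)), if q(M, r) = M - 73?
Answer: 1/23384 ≈ 4.2764e-5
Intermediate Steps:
q(M, r) = -73 + M
1/(23407 + q(50, -145)) = 1/(23407 + (-73 + 50)) = 1/(23407 - 23) = 1/23384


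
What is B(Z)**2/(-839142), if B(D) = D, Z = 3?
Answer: -1/93238 ≈ -1.0725e-5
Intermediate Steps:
B(Z)**2/(-839142) = 3**2/(-839142) = 9*(-1/839142) = -1/93238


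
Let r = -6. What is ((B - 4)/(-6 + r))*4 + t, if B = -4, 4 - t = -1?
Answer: 23/3 ≈ 7.6667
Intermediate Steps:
t = 5 (t = 4 - 1*(-1) = 4 + 1 = 5)
((B - 4)/(-6 + r))*4 + t = ((-4 - 4)/(-6 - 6))*4 + 5 = -8/(-12)*4 + 5 = -8*(-1/12)*4 + 5 = (⅔)*4 + 5 = 8/3 + 5 = 23/3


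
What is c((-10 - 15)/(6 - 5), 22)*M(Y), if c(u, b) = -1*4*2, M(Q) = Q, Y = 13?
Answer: -104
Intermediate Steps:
c(u, b) = -8 (c(u, b) = -4*2 = -8)
c((-10 - 15)/(6 - 5), 22)*M(Y) = -8*13 = -104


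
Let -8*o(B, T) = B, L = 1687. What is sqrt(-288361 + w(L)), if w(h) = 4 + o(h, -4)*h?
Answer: 5*I*sqrt(412226)/4 ≈ 802.56*I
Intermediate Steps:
o(B, T) = -B/8
w(h) = 4 - h**2/8 (w(h) = 4 + (-h/8)*h = 4 - h**2/8)
sqrt(-288361 + w(L)) = sqrt(-288361 + (4 - 1/8*1687**2)) = sqrt(-288361 + (4 - 1/8*2845969)) = sqrt(-288361 + (4 - 2845969/8)) = sqrt(-288361 - 2845937/8) = sqrt(-5152825/8) = 5*I*sqrt(412226)/4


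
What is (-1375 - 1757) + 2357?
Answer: -775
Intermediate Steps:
(-1375 - 1757) + 2357 = -3132 + 2357 = -775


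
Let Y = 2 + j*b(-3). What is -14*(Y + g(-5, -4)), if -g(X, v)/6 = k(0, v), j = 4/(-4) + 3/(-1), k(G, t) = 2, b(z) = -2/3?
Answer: 308/3 ≈ 102.67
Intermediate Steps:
b(z) = -⅔ (b(z) = -2*⅓ = -⅔)
j = -4 (j = 4*(-¼) + 3*(-1) = -1 - 3 = -4)
g(X, v) = -12 (g(X, v) = -6*2 = -12)
Y = 14/3 (Y = 2 - 4*(-⅔) = 2 + 8/3 = 14/3 ≈ 4.6667)
-14*(Y + g(-5, -4)) = -14*(14/3 - 12) = -14*(-22/3) = 308/3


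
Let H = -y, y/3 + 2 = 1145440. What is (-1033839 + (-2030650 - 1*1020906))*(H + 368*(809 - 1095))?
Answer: 14468679686990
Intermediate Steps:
y = 3436314 (y = -6 + 3*1145440 = -6 + 3436320 = 3436314)
H = -3436314 (H = -1*3436314 = -3436314)
(-1033839 + (-2030650 - 1*1020906))*(H + 368*(809 - 1095)) = (-1033839 + (-2030650 - 1*1020906))*(-3436314 + 368*(809 - 1095)) = (-1033839 + (-2030650 - 1020906))*(-3436314 + 368*(-286)) = (-1033839 - 3051556)*(-3436314 - 105248) = -4085395*(-3541562) = 14468679686990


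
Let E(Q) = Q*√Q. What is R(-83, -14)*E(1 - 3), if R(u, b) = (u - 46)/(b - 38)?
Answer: -129*I*√2/26 ≈ -7.0167*I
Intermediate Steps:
E(Q) = Q^(3/2)
R(u, b) = (-46 + u)/(-38 + b)
R(-83, -14)*E(1 - 3) = ((-46 - 83)/(-38 - 14))*(1 - 3)^(3/2) = (-129/(-52))*(-2)^(3/2) = (-1/52*(-129))*(-2*I*√2) = 129*(-2*I*√2)/52 = -129*I*√2/26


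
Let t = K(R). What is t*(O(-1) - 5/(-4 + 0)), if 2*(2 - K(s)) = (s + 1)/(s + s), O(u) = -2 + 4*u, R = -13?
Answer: -437/52 ≈ -8.4038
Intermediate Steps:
K(s) = 2 - (1 + s)/(4*s) (K(s) = 2 - (s + 1)/(2*(s + s)) = 2 - (1 + s)/(2*(2*s)) = 2 - (1 + s)*1/(2*s)/2 = 2 - (1 + s)/(4*s))
t = 23/13 (t = (¼)*(-1 + 7*(-13))/(-13) = (¼)*(-1/13)*(-1 - 91) = (¼)*(-1/13)*(-92) = 23/13 ≈ 1.7692)
t*(O(-1) - 5/(-4 + 0)) = 23*((-2 + 4*(-1)) - 5/(-4 + 0))/13 = 23*((-2 - 4) - 5/(-4))/13 = 23*(-6 - ¼*(-5))/13 = 23*(-6 + 5/4)/13 = (23/13)*(-19/4) = -437/52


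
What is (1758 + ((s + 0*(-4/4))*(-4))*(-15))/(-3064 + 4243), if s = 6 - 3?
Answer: 646/393 ≈ 1.6438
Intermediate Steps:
s = 3
(1758 + ((s + 0*(-4/4))*(-4))*(-15))/(-3064 + 4243) = (1758 + ((3 + 0*(-4/4))*(-4))*(-15))/(-3064 + 4243) = (1758 + ((3 + 0*(-4*1/4))*(-4))*(-15))/1179 = (1758 + ((3 + 0*(-1))*(-4))*(-15))*(1/1179) = (1758 + ((3 + 0)*(-4))*(-15))*(1/1179) = (1758 + (3*(-4))*(-15))*(1/1179) = (1758 - 12*(-15))*(1/1179) = (1758 + 180)*(1/1179) = 1938*(1/1179) = 646/393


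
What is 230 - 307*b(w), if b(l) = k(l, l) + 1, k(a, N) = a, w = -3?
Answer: 844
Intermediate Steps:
b(l) = 1 + l (b(l) = l + 1 = 1 + l)
230 - 307*b(w) = 230 - 307*(1 - 3) = 230 - 307*(-2) = 230 + 614 = 844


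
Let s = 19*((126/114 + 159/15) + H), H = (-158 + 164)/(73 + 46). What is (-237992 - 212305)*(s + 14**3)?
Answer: -795034476666/595 ≈ -1.3362e+9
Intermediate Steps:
H = 6/119 ≈ 0.050420
s = 132898/595 (s = 19*((126/114 + 159/15) + 6/119) = 19*((126*(1/114) + 159*(1/15)) + 6/119) = 19*((21/19 + 53/5) + 6/119) = 19*(1112/95 + 6/119) = 19*(132898/11305) = 132898/595 ≈ 223.36)
(-237992 - 212305)*(s + 14**3) = (-237992 - 212305)*(132898/595 + 14**3) = -450297*(132898/595 + 2744) = -450297*1765578/595 = -795034476666/595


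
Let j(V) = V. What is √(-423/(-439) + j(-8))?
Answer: I*√1356071/439 ≈ 2.6526*I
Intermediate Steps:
√(-423/(-439) + j(-8)) = √(-423/(-439) - 8) = √(-423*(-1/439) - 8) = √(423/439 - 8) = √(-3089/439) = I*√1356071/439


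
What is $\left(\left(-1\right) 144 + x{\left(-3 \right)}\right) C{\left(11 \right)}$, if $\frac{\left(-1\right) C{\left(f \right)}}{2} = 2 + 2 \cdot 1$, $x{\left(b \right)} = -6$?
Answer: $1200$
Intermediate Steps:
$C{\left(f \right)} = -8$ ($C{\left(f \right)} = - 2 \left(2 + 2 \cdot 1\right) = - 2 \left(2 + 2\right) = \left(-2\right) 4 = -8$)
$\left(\left(-1\right) 144 + x{\left(-3 \right)}\right) C{\left(11 \right)} = \left(\left(-1\right) 144 - 6\right) \left(-8\right) = \left(-144 - 6\right) \left(-8\right) = \left(-150\right) \left(-8\right) = 1200$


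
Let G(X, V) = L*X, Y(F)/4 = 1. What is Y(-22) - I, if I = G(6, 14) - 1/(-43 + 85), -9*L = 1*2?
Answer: 75/14 ≈ 5.3571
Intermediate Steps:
Y(F) = 4 (Y(F) = 4*1 = 4)
L = -2/9 ≈ -0.22222
G(X, V) = -2*X/9
I = -19/14 (I = -2/9*6 - 1/(-43 + 85) = -4/3 - 1/42 = -19/14 ≈ -1.3571)
Y(-22) - I = 4 - 1*(-19/14) = 4 + 19/14 = 75/14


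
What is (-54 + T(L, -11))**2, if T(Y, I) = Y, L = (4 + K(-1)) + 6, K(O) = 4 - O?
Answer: 1521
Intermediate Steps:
L = 15 (L = (4 + (4 - 1*(-1))) + 6 = (4 + (4 + 1)) + 6 = (4 + 5) + 6 = 9 + 6 = 15)
(-54 + T(L, -11))**2 = (-54 + 15)**2 = (-39)**2 = 1521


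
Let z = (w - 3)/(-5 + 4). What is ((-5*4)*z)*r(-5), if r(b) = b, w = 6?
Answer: -300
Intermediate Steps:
z = -3 (z = (6 - 3)/(-5 + 4) = 3/(-1) = 3*(-1) = -3)
((-5*4)*z)*r(-5) = (-5*4*(-3))*(-5) = -20*(-3)*(-5) = 60*(-5) = -300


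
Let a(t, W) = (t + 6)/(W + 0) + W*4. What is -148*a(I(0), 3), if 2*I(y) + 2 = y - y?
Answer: -6068/3 ≈ -2022.7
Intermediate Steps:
I(y) = -1 (I(y) = -1 + (y - y)/2 = -1 + (1/2)*0 = -1 + 0 = -1)
a(t, W) = 4*W + (6 + t)/W (a(t, W) = (6 + t)/W + 4*W = 4*W + (6 + t)/W)
-148*a(I(0), 3) = -148*(6 - 1 + 4*3**2)/3 = -148*(6 - 1 + 4*9)/3 = -148*(6 - 1 + 36)/3 = -148*41/3 = -6068/3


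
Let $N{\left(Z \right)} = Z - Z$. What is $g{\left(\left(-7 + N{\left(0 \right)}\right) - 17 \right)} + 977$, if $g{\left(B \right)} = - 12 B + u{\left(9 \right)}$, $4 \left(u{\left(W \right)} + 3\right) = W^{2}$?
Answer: $\frac{5129}{4} \approx 1282.3$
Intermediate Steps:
$N{\left(Z \right)} = 0$
$u{\left(W \right)} = -3 + \frac{W^{2}}{4}$
$g{\left(B \right)} = \frac{69}{4} - 12 B$ ($g{\left(B \right)} = - 12 B - \left(3 - \frac{9^{2}}{4}\right) = - 12 B + \left(-3 + \frac{1}{4} \cdot 81\right) = - 12 B + \left(-3 + \frac{81}{4}\right) = - 12 B + \frac{69}{4} = \frac{69}{4} - 12 B$)
$g{\left(\left(-7 + N{\left(0 \right)}\right) - 17 \right)} + 977 = \left(\frac{69}{4} - 12 \left(\left(-7 + 0\right) - 17\right)\right) + 977 = \left(\frac{69}{4} - 12 \left(-7 - 17\right)\right) + 977 = \left(\frac{69}{4} - -288\right) + 977 = \left(\frac{69}{4} + 288\right) + 977 = \frac{1221}{4} + 977 = \frac{5129}{4}$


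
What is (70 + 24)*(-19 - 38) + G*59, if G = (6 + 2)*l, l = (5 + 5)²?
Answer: 41842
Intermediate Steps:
l = 100 (l = 10² = 100)
G = 800 (G = (6 + 2)*100 = 8*100 = 800)
(70 + 24)*(-19 - 38) + G*59 = (70 + 24)*(-19 - 38) + 800*59 = 94*(-57) + 47200 = -5358 + 47200 = 41842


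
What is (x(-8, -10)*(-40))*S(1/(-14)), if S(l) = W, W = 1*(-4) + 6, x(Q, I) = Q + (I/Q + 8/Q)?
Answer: 620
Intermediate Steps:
x(Q, I) = Q + 8/Q + I/Q (x(Q, I) = Q + (8/Q + I/Q) = Q + 8/Q + I/Q)
W = 2 (W = -4 + 6 = 2)
S(l) = 2
(x(-8, -10)*(-40))*S(1/(-14)) = (((8 - 10 + (-8)**2)/(-8))*(-40))*2 = (-(8 - 10 + 64)/8*(-40))*2 = (-1/8*62*(-40))*2 = -31/4*(-40)*2 = 310*2 = 620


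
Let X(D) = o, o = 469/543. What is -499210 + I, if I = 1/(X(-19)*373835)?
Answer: -87525797893607/175328615 ≈ -4.9921e+5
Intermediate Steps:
o = 469/543 (o = 469*(1/543) = 469/543 ≈ 0.86372)
X(D) = 469/543
I = 543/175328615 (I = 1/((469/543)*373835) = (543/469)*(1/373835) = 543/175328615 ≈ 3.0970e-6)
-499210 + I = -499210 + 543/175328615 = -87525797893607/175328615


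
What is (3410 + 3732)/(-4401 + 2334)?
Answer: -7142/2067 ≈ -3.4552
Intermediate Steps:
(3410 + 3732)/(-4401 + 2334) = 7142/(-2067) = 7142*(-1/2067) = -7142/2067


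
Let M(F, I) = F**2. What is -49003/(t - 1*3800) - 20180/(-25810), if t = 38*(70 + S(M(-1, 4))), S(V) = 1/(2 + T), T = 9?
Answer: 1416473209/32267662 ≈ 43.898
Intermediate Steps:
S(V) = 1/11 (S(V) = 1/(2 + 9) = 1/11)
t = 29298/11 (t = 38*(70 + 1/11) = 38*(771/11) = 29298/11 ≈ 2663.5)
-49003/(t - 1*3800) - 20180/(-25810) = -49003/(29298/11 - 1*3800) - 20180/(-25810) = -49003/(29298/11 - 3800) - 20180*(-1/25810) = -49003/(-12502/11) + 2018/2581 = -49003*(-11/12502) + 2018/2581 = 539033/12502 + 2018/2581 = 1416473209/32267662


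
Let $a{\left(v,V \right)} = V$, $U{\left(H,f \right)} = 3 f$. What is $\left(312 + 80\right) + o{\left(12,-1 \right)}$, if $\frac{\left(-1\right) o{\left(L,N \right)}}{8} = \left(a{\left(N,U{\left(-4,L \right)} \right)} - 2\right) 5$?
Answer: $-968$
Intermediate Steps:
$o{\left(L,N \right)} = 80 - 120 L$ ($o{\left(L,N \right)} = - 8 \left(3 L - 2\right) 5 = - 8 \left(-2 + 3 L\right) 5 = - 8 \left(-10 + 15 L\right) = 80 - 120 L$)
$\left(312 + 80\right) + o{\left(12,-1 \right)} = \left(312 + 80\right) + \left(80 - 1440\right) = 392 + \left(80 - 1440\right) = 392 - 1360 = -968$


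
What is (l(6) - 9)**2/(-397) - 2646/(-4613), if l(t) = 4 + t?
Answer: 149407/261623 ≈ 0.57108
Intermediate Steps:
(l(6) - 9)**2/(-397) - 2646/(-4613) = ((4 + 6) - 9)**2/(-397) - 2646/(-4613) = (10 - 9)**2*(-1/397) - 2646*(-1/4613) = 1**2*(-1/397) + 378/659 = 1*(-1/397) + 378/659 = -1/397 + 378/659 = 149407/261623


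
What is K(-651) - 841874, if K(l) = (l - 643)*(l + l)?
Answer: 842914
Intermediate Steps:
K(l) = 2*l*(-643 + l) (K(l) = (-643 + l)*(2*l) = 2*l*(-643 + l))
K(-651) - 841874 = 2*(-651)*(-643 - 651) - 841874 = 2*(-651)*(-1294) - 841874 = 1684788 - 841874 = 842914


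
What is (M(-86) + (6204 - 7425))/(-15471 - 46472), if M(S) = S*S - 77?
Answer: -6098/61943 ≈ -0.098445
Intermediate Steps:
M(S) = -77 + S² (M(S) = S² - 77 = -77 + S²)
(M(-86) + (6204 - 7425))/(-15471 - 46472) = ((-77 + (-86)²) + (6204 - 7425))/(-15471 - 46472) = ((-77 + 7396) - 1221)/(-61943) = (7319 - 1221)*(-1/61943) = 6098*(-1/61943) = -6098/61943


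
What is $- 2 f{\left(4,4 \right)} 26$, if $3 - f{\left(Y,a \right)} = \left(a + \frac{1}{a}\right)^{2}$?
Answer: $\frac{3133}{4} \approx 783.25$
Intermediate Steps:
$f{\left(Y,a \right)} = 3 - \left(a + \frac{1}{a}\right)^{2}$
$- 2 f{\left(4,4 \right)} 26 = - 2 \left(1 - \frac{1}{16} - 4^{2}\right) 26 = - 2 \left(1 - \frac{1}{16} - 16\right) 26 = \left(-2\right) \left(- \frac{241}{16}\right) 26 = \frac{241}{8} \cdot 26 = \frac{3133}{4}$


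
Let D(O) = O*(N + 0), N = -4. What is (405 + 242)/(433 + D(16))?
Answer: 647/369 ≈ 1.7534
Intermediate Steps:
D(O) = -4*O (D(O) = O*(-4 + 0) = O*(-4) = -4*O)
(405 + 242)/(433 + D(16)) = (405 + 242)/(433 - 4*16) = 647/(433 - 64) = 647/369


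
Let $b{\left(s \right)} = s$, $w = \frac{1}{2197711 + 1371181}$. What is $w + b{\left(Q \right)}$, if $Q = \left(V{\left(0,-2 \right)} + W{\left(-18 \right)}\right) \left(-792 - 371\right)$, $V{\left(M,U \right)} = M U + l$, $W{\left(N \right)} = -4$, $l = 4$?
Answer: $\frac{1}{3568892} \approx 2.802 \cdot 10^{-7}$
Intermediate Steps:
$V{\left(M,U \right)} = 4 + M U$ ($V{\left(M,U \right)} = M U + 4 = 4 + M U$)
$w = \frac{1}{3568892} \approx 2.802 \cdot 10^{-7}$
$Q = 0$ ($Q = \left(\left(4 + 0 \left(-2\right)\right) - 4\right) \left(-792 - 371\right) = \left(\left(4 + 0\right) - 4\right) \left(-1163\right) = \left(4 - 4\right) \left(-1163\right) = 0 \left(-1163\right) = 0$)
$w + b{\left(Q \right)} = \frac{1}{3568892} + 0 = \frac{1}{3568892}$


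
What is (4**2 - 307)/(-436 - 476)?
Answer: 97/304 ≈ 0.31908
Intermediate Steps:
(4**2 - 307)/(-436 - 476) = (16 - 307)/(-912) = -291*(-1/912) = 97/304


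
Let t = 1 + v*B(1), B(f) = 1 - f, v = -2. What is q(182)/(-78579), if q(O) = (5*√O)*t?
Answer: -5*√182/78579 ≈ -0.00085842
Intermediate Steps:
t = 1 (t = 1 - 2*(1 - 1*1) = 1 - 2*(1 - 1) = 1 - 2*0 = 1 + 0 = 1)
q(O) = 5*√O (q(O) = (5*√O)*1 = 5*√O)
q(182)/(-78579) = (5*√182)/(-78579) = (5*√182)*(-1/78579) = -5*√182/78579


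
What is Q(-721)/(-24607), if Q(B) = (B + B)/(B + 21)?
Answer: -103/1230350 ≈ -8.3716e-5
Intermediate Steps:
Q(B) = 2*B/(21 + B) (Q(B) = (2*B)/(21 + B) = 2*B/(21 + B))
Q(-721)/(-24607) = (2*(-721)/(21 - 721))/(-24607) = (2*(-721)/(-700))*(-1/24607) = (2*(-721)*(-1/700))*(-1/24607) = (103/50)*(-1/24607) = -103/1230350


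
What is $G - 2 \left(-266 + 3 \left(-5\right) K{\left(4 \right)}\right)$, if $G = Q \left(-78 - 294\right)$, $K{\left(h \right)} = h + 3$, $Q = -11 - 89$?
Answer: $37942$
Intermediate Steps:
$Q = -100$
$K{\left(h \right)} = 3 + h$
$G = 37200$ ($G = - 100 \left(-78 - 294\right) = \left(-100\right) \left(-372\right) = 37200$)
$G - 2 \left(-266 + 3 \left(-5\right) K{\left(4 \right)}\right) = 37200 - 2 \left(-266 + 3 \left(-5\right) \left(3 + 4\right)\right) = 37200 - 2 \left(-266 - 105\right) = 37200 - -742 = 37200 + 742 = 37942$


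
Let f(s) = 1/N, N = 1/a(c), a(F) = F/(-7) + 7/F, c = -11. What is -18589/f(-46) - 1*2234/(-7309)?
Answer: -10461598229/526248 ≈ -19880.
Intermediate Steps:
a(F) = 7/F - F/7 (a(F) = F*(-⅐) + 7/F = -F/7 + 7/F = 7/F - F/7)
N = 77/72 (N = 1/(7/(-11) - ⅐*(-11)) = 1/(7*(-1/11) + 11/7) = 1/(-7/11 + 11/7) = 1/(72/77) = 77/72 ≈ 1.0694)
f(s) = 72/77 (f(s) = 1/(77/72) = 72/77)
-18589/f(-46) - 1*2234/(-7309) = -18589/72/77 - 1*2234/(-7309) = -18589*77/72 - 2234*(-1/7309) = -1431353/72 + 2234/7309 = -10461598229/526248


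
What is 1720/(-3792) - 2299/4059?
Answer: -59467/58302 ≈ -1.0200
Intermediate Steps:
1720/(-3792) - 2299/4059 = 1720*(-1/3792) - 2299*1/4059 = -215/474 - 209/369 = -59467/58302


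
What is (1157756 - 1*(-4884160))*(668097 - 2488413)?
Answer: -10998196365456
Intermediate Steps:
(1157756 - 1*(-4884160))*(668097 - 2488413) = (1157756 + 4884160)*(-1820316) = 6041916*(-1820316) = -10998196365456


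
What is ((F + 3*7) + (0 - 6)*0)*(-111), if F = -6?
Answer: -1665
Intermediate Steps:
((F + 3*7) + (0 - 6)*0)*(-111) = ((-6 + 3*7) + (0 - 6)*0)*(-111) = ((-6 + 21) - 6*0)*(-111) = (15 + 0)*(-111) = 15*(-111) = -1665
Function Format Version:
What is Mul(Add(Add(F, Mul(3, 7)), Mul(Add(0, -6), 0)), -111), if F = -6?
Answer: -1665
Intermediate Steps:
Mul(Add(Add(F, Mul(3, 7)), Mul(Add(0, -6), 0)), -111) = Mul(Add(Add(-6, Mul(3, 7)), Mul(Add(0, -6), 0)), -111) = Mul(Add(Add(-6, 21), Mul(-6, 0)), -111) = Mul(Add(15, 0), -111) = Mul(15, -111) = -1665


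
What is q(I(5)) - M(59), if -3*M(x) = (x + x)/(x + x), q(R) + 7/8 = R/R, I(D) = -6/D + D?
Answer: 11/24 ≈ 0.45833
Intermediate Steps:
I(D) = D - 6/D
q(R) = ⅛ (q(R) = -7/8 + R/R = -7/8 + 1 = ⅛)
M(x) = -⅓ (M(x) = -(x + x)/(3*(x + x)) = -2*x/(3*(2*x)) = -2*x*1/(2*x)/3 = -⅓*1 = -⅓)
q(I(5)) - M(59) = ⅛ - 1*(-⅓) = ⅛ + ⅓ = 11/24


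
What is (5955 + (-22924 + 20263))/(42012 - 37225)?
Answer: 3294/4787 ≈ 0.68811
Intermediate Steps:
(5955 + (-22924 + 20263))/(42012 - 37225) = (5955 - 2661)/4787 = 3294*(1/4787) = 3294/4787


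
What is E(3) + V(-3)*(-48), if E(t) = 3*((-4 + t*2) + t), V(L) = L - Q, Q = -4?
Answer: -33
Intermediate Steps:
V(L) = 4 + L (V(L) = L - 1*(-4) = L + 4 = 4 + L)
E(t) = -12 + 9*t (E(t) = 3*((-4 + 2*t) + t) = 3*(-4 + 3*t) = -12 + 9*t)
E(3) + V(-3)*(-48) = (-12 + 9*3) + (4 - 3)*(-48) = (-12 + 27) + 1*(-48) = 15 - 48 = -33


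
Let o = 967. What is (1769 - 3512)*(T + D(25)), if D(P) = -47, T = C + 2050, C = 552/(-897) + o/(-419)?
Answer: -18988970574/5447 ≈ -3.4861e+6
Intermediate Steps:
C = -15923/5447 (C = 552/(-897) + 967/(-419) = 552*(-1/897) + 967*(-1/419) = -8/13 - 967/419 = -15923/5447 ≈ -2.9233)
T = 11150427/5447 (T = -15923/5447 + 2050 = 11150427/5447 ≈ 2047.1)
(1769 - 3512)*(T + D(25)) = (1769 - 3512)*(11150427/5447 - 47) = -1743*10894418/5447 = -18988970574/5447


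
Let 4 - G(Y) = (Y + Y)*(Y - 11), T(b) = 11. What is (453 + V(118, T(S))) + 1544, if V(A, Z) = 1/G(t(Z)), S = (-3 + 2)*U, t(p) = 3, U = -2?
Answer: 103845/52 ≈ 1997.0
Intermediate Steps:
S = 2 (S = (-3 + 2)*(-2) = -1*(-2) = 2)
G(Y) = 4 - 2*Y*(-11 + Y) (G(Y) = 4 - (Y + Y)*(Y - 11) = 4 - 2*Y*(-11 + Y))
V(A, Z) = 1/52 (V(A, Z) = 1/(4 - 2*3**2 + 22*3) = 1/(4 - 2*9 + 66) = 1/(4 - 18 + 66) = 1/52)
(453 + V(118, T(S))) + 1544 = (453 + 1/52) + 1544 = 23557/52 + 1544 = 103845/52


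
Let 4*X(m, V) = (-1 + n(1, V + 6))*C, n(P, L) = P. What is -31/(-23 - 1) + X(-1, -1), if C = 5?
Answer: 31/24 ≈ 1.2917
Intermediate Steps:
X(m, V) = 0 (X(m, V) = ((-1 + 1)*5)/4 = (0*5)/4 = (1/4)*0 = 0)
-31/(-23 - 1) + X(-1, -1) = -31/(-23 - 1) + 0 = -31/(-24) + 0 = -31*(-1/24) + 0 = 31/24 + 0 = 31/24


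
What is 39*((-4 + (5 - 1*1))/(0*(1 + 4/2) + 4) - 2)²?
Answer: 156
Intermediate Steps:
39*((-4 + (5 - 1*1))/(0*(1 + 4/2) + 4) - 2)² = 39*((-4 + (5 - 1))/(0*(1 + 4*(½)) + 4) - 2)² = 39*((-4 + 4)/(0*(1 + 2) + 4) - 2)² = 39*(0/(0*3 + 4) - 2)² = 39*(0/(0 + 4) - 2)² = 39*(0/4 - 2)² = 39*(0*(¼) - 2)² = 39*(0 - 2)² = 39*(-2)² = 39*4 = 156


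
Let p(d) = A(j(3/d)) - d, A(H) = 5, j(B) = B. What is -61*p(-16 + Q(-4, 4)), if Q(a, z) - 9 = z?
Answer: -488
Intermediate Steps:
Q(a, z) = 9 + z
p(d) = 5 - d
-61*p(-16 + Q(-4, 4)) = -61*(5 - (-16 + (9 + 4))) = -61*(5 - (-16 + 13)) = -61*(5 - 1*(-3)) = -61*(5 + 3) = -61*8 = -488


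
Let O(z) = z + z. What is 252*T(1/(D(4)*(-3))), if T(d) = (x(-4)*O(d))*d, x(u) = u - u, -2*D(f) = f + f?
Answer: 0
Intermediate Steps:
O(z) = 2*z
D(f) = -f (D(f) = -(f + f)/2 = -f)
x(u) = 0
T(d) = 0 (T(d) = (0*(2*d))*d = 0*d = 0)
252*T(1/(D(4)*(-3))) = 252*0 = 0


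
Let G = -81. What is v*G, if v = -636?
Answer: 51516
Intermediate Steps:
v*G = -636*(-81) = 51516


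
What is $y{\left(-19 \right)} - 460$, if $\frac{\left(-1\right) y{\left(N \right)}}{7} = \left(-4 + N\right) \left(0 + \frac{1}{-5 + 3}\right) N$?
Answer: $\frac{2139}{2} \approx 1069.5$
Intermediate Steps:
$y{\left(N \right)} = - 7 N \left(2 - \frac{N}{2}\right)$ ($y{\left(N \right)} = - 7 \left(-4 + N\right) \left(0 + \frac{1}{-5 + 3}\right) N = - 7 \left(-4 + N\right) \left(0 + \frac{1}{-2}\right) N = - 7 \left(-4 + N\right) \left(0 - \frac{1}{2}\right) N = - 7 \left(-4 + N\right) \left(- \frac{1}{2}\right) N = - 7 \left(2 - \frac{N}{2}\right) N = - 7 N \left(2 - \frac{N}{2}\right)$)
$y{\left(-19 \right)} - 460 = \frac{7}{2} \left(-19\right) \left(-4 - 19\right) - 460 = \frac{7}{2} \left(-19\right) \left(-23\right) - 460 = \frac{3059}{2} - 460 = \frac{2139}{2}$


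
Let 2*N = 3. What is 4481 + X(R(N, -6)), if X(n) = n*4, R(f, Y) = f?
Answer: 4487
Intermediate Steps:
N = 3/2 (N = (½)*3 = 3/2 ≈ 1.5000)
X(n) = 4*n
4481 + X(R(N, -6)) = 4481 + 4*(3/2) = 4481 + 6 = 4487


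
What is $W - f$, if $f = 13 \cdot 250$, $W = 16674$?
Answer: $13424$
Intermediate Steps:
$f = 3250$
$W - f = 16674 - 3250 = 13424$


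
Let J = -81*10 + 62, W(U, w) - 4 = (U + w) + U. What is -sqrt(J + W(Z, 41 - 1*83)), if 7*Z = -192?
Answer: -3*I*sqrt(4578)/7 ≈ -28.998*I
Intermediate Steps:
Z = -192/7 (Z = (1/7)*(-192) = -192/7 ≈ -27.429)
W(U, w) = 4 + w + 2*U (W(U, w) = 4 + ((U + w) + U) = 4 + (w + 2*U) = 4 + w + 2*U)
J = -748 (J = -810 + 62 = -748)
-sqrt(J + W(Z, 41 - 1*83)) = -sqrt(-748 + (4 + (41 - 1*83) + 2*(-192/7))) = -sqrt(-748 + (4 + (41 - 83) - 384/7)) = -sqrt(-748 + (4 - 42 - 384/7)) = -sqrt(-748 - 650/7) = -sqrt(-5886/7) = -3*I*sqrt(4578)/7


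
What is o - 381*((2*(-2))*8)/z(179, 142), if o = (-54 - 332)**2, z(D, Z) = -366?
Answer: 9086724/61 ≈ 1.4896e+5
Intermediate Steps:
o = 148996 (o = (-386)**2 = 148996)
o - 381*((2*(-2))*8)/z(179, 142) = 148996 - 381*((2*(-2))*8)/(-366) = 148996 - 381*(-4*8)*(-1)/366 = 148996 - 381*(-32)*(-1)/366 = 148996 - (-12192)*(-1)/366 = 148996 - 1*2032/61 = 148996 - 2032/61 = 9086724/61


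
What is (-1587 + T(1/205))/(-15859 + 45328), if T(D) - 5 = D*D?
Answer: -2014653/37528325 ≈ -0.053684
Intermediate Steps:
T(D) = 5 + D² (T(D) = 5 + D*D = 5 + D²)
(-1587 + T(1/205))/(-15859 + 45328) = (-1587 + (5 + (1/205)²))/(-15859 + 45328) = (-1587 + (5 + (1/205)²))/29469 = (-1587 + (5 + 1/42025))*(1/29469) = (-1587 + 210126/42025)*(1/29469) = -66483549/42025*1/29469 = -2014653/37528325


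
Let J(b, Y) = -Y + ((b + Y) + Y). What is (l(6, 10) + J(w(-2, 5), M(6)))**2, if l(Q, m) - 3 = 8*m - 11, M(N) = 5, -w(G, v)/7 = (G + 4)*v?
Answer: 49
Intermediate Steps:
w(G, v) = -7*v*(4 + G) (w(G, v) = -7*(G + 4)*v = -7*(4 + G)*v = -7*v*(4 + G))
l(Q, m) = -8 + 8*m (l(Q, m) = 3 + (8*m - 11) = 3 + (-11 + 8*m) = -8 + 8*m)
J(b, Y) = Y + b (J(b, Y) = -Y + ((Y + b) + Y) = -Y + (b + 2*Y) = Y + b)
(l(6, 10) + J(w(-2, 5), M(6)))**2 = ((-8 + 8*10) + (5 - 7*5*(4 - 2)))**2 = ((-8 + 80) + (5 - 7*5*2))**2 = (72 + (5 - 70))**2 = (72 - 65)**2 = 7**2 = 49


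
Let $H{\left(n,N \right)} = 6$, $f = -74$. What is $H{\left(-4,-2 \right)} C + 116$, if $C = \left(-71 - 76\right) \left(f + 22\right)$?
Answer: $45980$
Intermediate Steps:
$C = 7644$ ($C = \left(-71 - 76\right) \left(-74 + 22\right) = \left(-147\right) \left(-52\right) = 7644$)
$H{\left(-4,-2 \right)} C + 116 = 6 \cdot 7644 + 116 = 45864 + 116 = 45980$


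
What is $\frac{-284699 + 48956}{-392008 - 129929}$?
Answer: $\frac{78581}{173979} \approx 0.45167$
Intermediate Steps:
$\frac{-284699 + 48956}{-392008 - 129929} = - \frac{235743}{-521937} = \left(-235743\right) \left(- \frac{1}{521937}\right) = \frac{78581}{173979}$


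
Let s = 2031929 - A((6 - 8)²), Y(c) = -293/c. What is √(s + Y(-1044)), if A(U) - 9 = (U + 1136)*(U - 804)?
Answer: √89130130417/174 ≈ 1715.8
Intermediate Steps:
A(U) = 9 + (-804 + U)*(1136 + U) (A(U) = 9 + (U + 1136)*(U - 804) = 9 + (1136 + U)*(-804 + U) = 9 + (-804 + U)*(1136 + U))
s = 2943920 (s = 2031929 - (-913335 + ((6 - 8)²)² + 332*(6 - 8)²) = 2031929 - (-913335 + ((-2)²)² + 332*(-2)²) = 2031929 - (-913335 + 4² + 332*4) = 2031929 - (-913335 + 16 + 1328) = 2031929 - 1*(-911991) = 2031929 + 911991 = 2943920)
√(s + Y(-1044)) = √(2943920 - 293/(-1044)) = √(2943920 - 293*(-1/1044)) = √(2943920 + 293/1044) = √(3073452773/1044) = √89130130417/174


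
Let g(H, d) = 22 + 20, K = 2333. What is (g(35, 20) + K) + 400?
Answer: 2775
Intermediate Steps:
g(H, d) = 42
(g(35, 20) + K) + 400 = (42 + 2333) + 400 = 2375 + 400 = 2775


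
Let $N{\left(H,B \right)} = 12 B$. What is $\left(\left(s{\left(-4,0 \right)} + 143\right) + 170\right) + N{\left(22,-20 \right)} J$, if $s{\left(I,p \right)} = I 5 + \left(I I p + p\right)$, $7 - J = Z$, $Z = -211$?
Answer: $-52027$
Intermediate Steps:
$J = 218$ ($J = 7 - -211 = 7 + 211 = 218$)
$s{\left(I,p \right)} = p + 5 I + p I^{2}$ ($s{\left(I,p \right)} = 5 I + \left(I^{2} p + p\right) = 5 I + \left(p I^{2} + p\right) = 5 I + \left(p + p I^{2}\right) = p + 5 I + p I^{2}$)
$\left(\left(s{\left(-4,0 \right)} + 143\right) + 170\right) + N{\left(22,-20 \right)} J = \left(\left(\left(0 + 5 \left(-4\right) + 0 \left(-4\right)^{2}\right) + 143\right) + 170\right) + 12 \left(-20\right) 218 = \left(\left(\left(0 - 20 + 0 \cdot 16\right) + 143\right) + 170\right) - 52320 = \left(\left(\left(0 - 20 + 0\right) + 143\right) + 170\right) - 52320 = \left(\left(-20 + 143\right) + 170\right) - 52320 = \left(123 + 170\right) - 52320 = 293 - 52320 = -52027$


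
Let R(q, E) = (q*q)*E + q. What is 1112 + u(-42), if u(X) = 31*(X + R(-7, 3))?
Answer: 4150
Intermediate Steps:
R(q, E) = q + E*q² (R(q, E) = q²*E + q = E*q² + q = q + E*q²)
u(X) = 4340 + 31*X (u(X) = 31*(X - 7*(1 + 3*(-7))) = 31*(X - 7*(1 - 21)) = 31*(X - 7*(-20)) = 31*(X + 140) = 31*(140 + X) = 4340 + 31*X)
1112 + u(-42) = 1112 + (4340 + 31*(-42)) = 1112 + (4340 - 1302) = 1112 + 3038 = 4150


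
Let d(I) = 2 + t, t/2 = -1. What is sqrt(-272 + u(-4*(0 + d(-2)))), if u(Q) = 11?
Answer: 3*I*sqrt(29) ≈ 16.155*I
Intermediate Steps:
t = -2 (t = 2*(-1) = -2)
d(I) = 0 (d(I) = 2 - 2 = 0)
sqrt(-272 + u(-4*(0 + d(-2)))) = sqrt(-272 + 11) = sqrt(-261) = 3*I*sqrt(29)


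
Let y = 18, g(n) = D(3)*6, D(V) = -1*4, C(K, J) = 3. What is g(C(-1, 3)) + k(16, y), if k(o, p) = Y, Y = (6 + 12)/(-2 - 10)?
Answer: -51/2 ≈ -25.500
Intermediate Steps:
D(V) = -4
g(n) = -24 (g(n) = -4*6 = -24)
Y = -3/2 (Y = 18/(-12) = 18*(-1/12) = -3/2 ≈ -1.5000)
k(o, p) = -3/2
g(C(-1, 3)) + k(16, y) = -24 - 3/2 = -51/2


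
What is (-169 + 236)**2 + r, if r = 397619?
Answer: 402108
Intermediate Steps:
(-169 + 236)**2 + r = (-169 + 236)**2 + 397619 = 67**2 + 397619 = 4489 + 397619 = 402108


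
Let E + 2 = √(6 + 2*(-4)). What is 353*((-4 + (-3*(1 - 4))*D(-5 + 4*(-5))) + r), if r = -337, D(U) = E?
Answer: -126727 + 3177*I*√2 ≈ -1.2673e+5 + 4493.0*I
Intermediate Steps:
E = -2 + I*√2 (E = -2 + √(6 + 2*(-4)) = -2 + √(6 - 8) = -2 + √(-2) = -2 + I*√2 ≈ -2.0 + 1.4142*I)
D(U) = -2 + I*√2
353*((-4 + (-3*(1 - 4))*D(-5 + 4*(-5))) + r) = 353*((-4 + (-3*(1 - 4))*(-2 + I*√2)) - 337) = 353*((-4 + (-3*(-3))*(-2 + I*√2)) - 337) = 353*((-4 + 9*(-2 + I*√2)) - 337) = 353*((-4 + (-18 + 9*I*√2)) - 337) = 353*((-22 + 9*I*√2) - 337) = 353*(-359 + 9*I*√2) = -126727 + 3177*I*√2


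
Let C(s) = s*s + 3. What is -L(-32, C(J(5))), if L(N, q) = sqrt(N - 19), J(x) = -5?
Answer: -I*sqrt(51) ≈ -7.1414*I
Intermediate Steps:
C(s) = 3 + s**2 (C(s) = s**2 + 3 = 3 + s**2)
L(N, q) = sqrt(-19 + N)
-L(-32, C(J(5))) = -sqrt(-19 - 32) = -sqrt(-51) = -I*sqrt(51)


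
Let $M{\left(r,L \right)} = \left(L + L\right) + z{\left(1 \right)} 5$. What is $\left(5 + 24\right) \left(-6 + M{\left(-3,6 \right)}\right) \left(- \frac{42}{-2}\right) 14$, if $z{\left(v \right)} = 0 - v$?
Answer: $8526$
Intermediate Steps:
$z{\left(v \right)} = - v$
$M{\left(r,L \right)} = -5 + 2 L$ ($M{\left(r,L \right)} = \left(L + L\right) + \left(-1\right) 1 \cdot 5 = 2 L - 5 = -5 + 2 L$)
$\left(5 + 24\right) \left(-6 + M{\left(-3,6 \right)}\right) \left(- \frac{42}{-2}\right) 14 = \left(5 + 24\right) \left(-6 + \left(-5 + 2 \cdot 6\right)\right) \left(- \frac{42}{-2}\right) 14 = 29 \left(-6 + \left(-5 + 12\right)\right) \left(\left(-42\right) \left(- \frac{1}{2}\right)\right) 14 = 29 \left(-6 + 7\right) 21 \cdot 14 = 29 \cdot 1 \cdot 21 \cdot 14 = 29 \cdot 21 \cdot 14 = 609 \cdot 14 = 8526$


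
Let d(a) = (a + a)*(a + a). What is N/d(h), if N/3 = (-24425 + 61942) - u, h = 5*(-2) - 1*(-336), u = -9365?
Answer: 70323/212552 ≈ 0.33085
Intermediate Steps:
h = 326 (h = -10 + 336 = 326)
d(a) = 4*a**2 (d(a) = (2*a)*(2*a) = 4*a**2)
N = 140646 (N = 3*((-24425 + 61942) - 1*(-9365)) = 3*(37517 + 9365) = 3*46882 = 140646)
N/d(h) = 140646/((4*326**2)) = 140646/((4*106276)) = 140646/425104 = 140646*(1/425104) = 70323/212552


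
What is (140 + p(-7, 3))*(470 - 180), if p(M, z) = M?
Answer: 38570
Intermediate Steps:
(140 + p(-7, 3))*(470 - 180) = (140 - 7)*(470 - 180) = 133*290 = 38570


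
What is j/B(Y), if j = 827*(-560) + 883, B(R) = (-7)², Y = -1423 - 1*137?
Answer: -462237/49 ≈ -9433.4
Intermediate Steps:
Y = -1560 (Y = -1423 - 137 = -1560)
B(R) = 49
j = -462237 (j = -463120 + 883 = -462237)
j/B(Y) = -462237/49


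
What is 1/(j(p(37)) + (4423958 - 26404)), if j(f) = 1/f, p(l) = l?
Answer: 37/162709499 ≈ 2.2740e-7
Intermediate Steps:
1/(j(p(37)) + (4423958 - 26404)) = 1/(1/37 + (4423958 - 26404)) = 1/(1/37 + 4397554) = 1/(162709499/37) = 37/162709499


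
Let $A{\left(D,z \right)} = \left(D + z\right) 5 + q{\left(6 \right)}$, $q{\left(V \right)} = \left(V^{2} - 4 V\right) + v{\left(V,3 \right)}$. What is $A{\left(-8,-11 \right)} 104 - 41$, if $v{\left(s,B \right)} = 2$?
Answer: $-8465$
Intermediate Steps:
$q{\left(V \right)} = 2 + V^{2} - 4 V$ ($q{\left(V \right)} = \left(V^{2} - 4 V\right) + 2 = 2 + V^{2} - 4 V$)
$A{\left(D,z \right)} = 14 + 5 D + 5 z$ ($A{\left(D,z \right)} = \left(D + z\right) 5 + \left(2 + 6^{2} - 24\right) = \left(5 D + 5 z\right) + \left(2 + 36 - 24\right) = \left(5 D + 5 z\right) + 14 = 14 + 5 D + 5 z$)
$A{\left(-8,-11 \right)} 104 - 41 = \left(14 + 5 \left(-8\right) + 5 \left(-11\right)\right) 104 - 41 = \left(14 - 40 - 55\right) 104 - 41 = \left(-81\right) 104 - 41 = -8424 - 41 = -8465$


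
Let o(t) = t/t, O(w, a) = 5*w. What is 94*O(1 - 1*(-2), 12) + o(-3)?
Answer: 1411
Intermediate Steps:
o(t) = 1
94*O(1 - 1*(-2), 12) + o(-3) = 94*(5*(1 - 1*(-2))) + 1 = 94*(5*(1 + 2)) + 1 = 94*(5*3) + 1 = 94*15 + 1 = 1410 + 1 = 1411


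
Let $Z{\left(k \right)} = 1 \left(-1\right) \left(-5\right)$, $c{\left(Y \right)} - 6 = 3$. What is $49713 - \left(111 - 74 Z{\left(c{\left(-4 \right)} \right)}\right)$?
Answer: $49972$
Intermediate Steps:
$c{\left(Y \right)} = 9$ ($c{\left(Y \right)} = 6 + 3 = 9$)
$Z{\left(k \right)} = 5$ ($Z{\left(k \right)} = \left(-1\right) \left(-5\right) = 5$)
$49713 - \left(111 - 74 Z{\left(c{\left(-4 \right)} \right)}\right) = 49713 - \left(111 - 370\right) = 49713 - -259 = 49713 + 259 = 49972$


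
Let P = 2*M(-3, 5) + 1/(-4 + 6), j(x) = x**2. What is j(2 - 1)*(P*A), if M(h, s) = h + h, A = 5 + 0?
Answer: -115/2 ≈ -57.500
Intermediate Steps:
A = 5
M(h, s) = 2*h
P = -23/2 (P = 2*(2*(-3)) + 1/(-4 + 6) = 2*(-6) + 1/2 = -12 + 1/2 = -23/2 ≈ -11.500)
j(2 - 1)*(P*A) = (2 - 1)**2*(-23/2*5) = 1**2*(-115/2) = 1*(-115/2) = -115/2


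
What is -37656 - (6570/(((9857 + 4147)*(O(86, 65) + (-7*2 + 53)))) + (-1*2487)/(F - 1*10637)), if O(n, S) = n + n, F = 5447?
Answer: -2673547482368/70998335 ≈ -37657.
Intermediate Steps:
O(n, S) = 2*n
-37656 - (6570/(((9857 + 4147)*(O(86, 65) + (-7*2 + 53)))) + (-1*2487)/(F - 1*10637)) = -37656 - (6570/(((9857 + 4147)*(2*86 + (-7*2 + 53)))) + (-1*2487)/(5447 - 1*10637)) = -37656 - (6570/((14004*(172 + (-14 + 53)))) - 2487/(5447 - 10637)) = -37656 - (6570/((14004*(172 + 39))) - 2487/(-5190)) = -37656 - (6570/((14004*211)) - 2487*(-1/5190)) = -37656 - (6570/2954844 + 829/1730) = -37656 - (6570*(1/2954844) + 829/1730) = -37656 - (365/164158 + 829/1730) = -37656 - 1*34179608/70998335 = -37656 - 34179608/70998335 = -2673547482368/70998335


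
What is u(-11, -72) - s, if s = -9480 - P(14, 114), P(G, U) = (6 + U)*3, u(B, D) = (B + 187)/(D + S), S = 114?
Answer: 206728/21 ≈ 9844.2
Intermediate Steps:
u(B, D) = (187 + B)/(114 + D) (u(B, D) = (B + 187)/(D + 114) = (187 + B)/(114 + D))
P(G, U) = 18 + 3*U
s = -9840 (s = -9480 - (18 + 3*114) = -9480 - (18 + 342) = -9480 - 1*360 = -9480 - 360 = -9840)
u(-11, -72) - s = (187 - 11)/(114 - 72) - 1*(-9840) = 176/42 + 9840 = (1/42)*176 + 9840 = 88/21 + 9840 = 206728/21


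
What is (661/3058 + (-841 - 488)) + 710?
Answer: -1892241/3058 ≈ -618.78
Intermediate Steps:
(661/3058 + (-841 - 488)) + 710 = (661*(1/3058) - 1329) + 710 = (661/3058 - 1329) + 710 = -4063421/3058 + 710 = -1892241/3058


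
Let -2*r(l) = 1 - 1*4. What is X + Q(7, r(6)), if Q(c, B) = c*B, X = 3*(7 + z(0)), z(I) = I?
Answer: 63/2 ≈ 31.500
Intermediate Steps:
X = 21 (X = 3*(7 + 0) = 3*7 = 21)
r(l) = 3/2 (r(l) = -(1 - 1*4)/2 = -(1 - 4)/2 = -½*(-3) = 3/2)
Q(c, B) = B*c
X + Q(7, r(6)) = 21 + (3/2)*7 = 21 + 21/2 = 63/2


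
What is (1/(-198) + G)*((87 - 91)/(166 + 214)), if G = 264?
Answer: -52271/18810 ≈ -2.7789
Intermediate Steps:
(1/(-198) + G)*((87 - 91)/(166 + 214)) = (1/(-198) + 264)*((87 - 91)/(166 + 214)) = (-1/198 + 264)*(-4/380) = 52271*(-4*1/380)/198 = (52271/198)*(-1/95) = -52271/18810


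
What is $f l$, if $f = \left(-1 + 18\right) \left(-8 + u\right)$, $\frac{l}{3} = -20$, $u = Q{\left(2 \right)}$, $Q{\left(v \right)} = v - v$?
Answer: $8160$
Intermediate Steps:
$Q{\left(v \right)} = 0$
$u = 0$
$l = -60$ ($l = 3 \left(-20\right) = -60$)
$f = -136$ ($f = \left(-1 + 18\right) \left(-8 + 0\right) = 17 \left(-8\right) = -136$)
$f l = \left(-136\right) \left(-60\right) = 8160$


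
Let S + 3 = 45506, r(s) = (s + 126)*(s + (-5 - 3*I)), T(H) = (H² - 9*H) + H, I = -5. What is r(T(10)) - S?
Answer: -41123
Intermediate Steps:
T(H) = H² - 8*H
r(s) = (10 + s)*(126 + s) (r(s) = (s + 126)*(s + (-5 - 3*(-5))) = (126 + s)*(s + (-5 + 15)) = (126 + s)*(s + 10) = (126 + s)*(10 + s) = (10 + s)*(126 + s))
S = 45503 (S = -3 + 45506 = 45503)
r(T(10)) - S = (1260 + (10*(-8 + 10))² + 136*(10*(-8 + 10))) - 1*45503 = (1260 + (10*2)² + 136*(10*2)) - 45503 = (1260 + 20² + 136*20) - 45503 = (1260 + 400 + 2720) - 45503 = 4380 - 45503 = -41123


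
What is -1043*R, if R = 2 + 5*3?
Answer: -17731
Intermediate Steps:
R = 17 (R = 2 + 15 = 17)
-1043*R = -1043*17 = -17731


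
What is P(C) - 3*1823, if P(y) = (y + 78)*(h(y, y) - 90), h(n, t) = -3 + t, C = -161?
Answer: 15613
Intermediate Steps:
P(y) = (-93 + y)*(78 + y) (P(y) = (y + 78)*((-3 + y) - 90) = (78 + y)*(-93 + y) = (-93 + y)*(78 + y))
P(C) - 3*1823 = (-7254 + (-161)**2 - 15*(-161)) - 3*1823 = (-7254 + 25921 + 2415) - 1*5469 = 21082 - 5469 = 15613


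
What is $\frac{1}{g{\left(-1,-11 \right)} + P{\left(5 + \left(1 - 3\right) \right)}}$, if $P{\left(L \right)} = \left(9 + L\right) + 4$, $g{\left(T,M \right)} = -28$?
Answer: $- \frac{1}{12} \approx -0.083333$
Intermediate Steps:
$P{\left(L \right)} = 13 + L$
$\frac{1}{g{\left(-1,-11 \right)} + P{\left(5 + \left(1 - 3\right) \right)}} = \frac{1}{-28 + \left(13 + \left(5 + \left(1 - 3\right)\right)\right)} = \frac{1}{-28 + \left(13 + \left(5 - 2\right)\right)} = \frac{1}{-28 + \left(13 + 3\right)} = \frac{1}{-28 + 16} = \frac{1}{-12} = - \frac{1}{12}$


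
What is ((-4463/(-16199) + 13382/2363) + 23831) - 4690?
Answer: 732911055504/38278237 ≈ 19147.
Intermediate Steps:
((-4463/(-16199) + 13382/2363) + 23831) - 4690 = ((-4463*(-1/16199) + 13382*(1/2363)) + 23831) - 4690 = ((4463/16199 + 13382/2363) + 23831) - 4690 = (227321087/38278237 + 23831) - 4690 = 912435987034/38278237 - 4690 = 732911055504/38278237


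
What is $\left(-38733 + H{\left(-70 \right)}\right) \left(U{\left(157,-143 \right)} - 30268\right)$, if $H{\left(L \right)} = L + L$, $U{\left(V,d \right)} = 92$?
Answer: $1173031648$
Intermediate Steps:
$H{\left(L \right)} = 2 L$
$\left(-38733 + H{\left(-70 \right)}\right) \left(U{\left(157,-143 \right)} - 30268\right) = \left(-38733 + 2 \left(-70\right)\right) \left(92 - 30268\right) = \left(-38733 - 140\right) \left(-30176\right) = \left(-38873\right) \left(-30176\right) = 1173031648$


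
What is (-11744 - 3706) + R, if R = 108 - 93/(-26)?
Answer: -398799/26 ≈ -15338.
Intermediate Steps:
R = 2901/26 (R = 108 - 1/26*(-93) = 108 + 93/26 = 2901/26 ≈ 111.58)
(-11744 - 3706) + R = (-11744 - 3706) + 2901/26 = -15450 + 2901/26 = -398799/26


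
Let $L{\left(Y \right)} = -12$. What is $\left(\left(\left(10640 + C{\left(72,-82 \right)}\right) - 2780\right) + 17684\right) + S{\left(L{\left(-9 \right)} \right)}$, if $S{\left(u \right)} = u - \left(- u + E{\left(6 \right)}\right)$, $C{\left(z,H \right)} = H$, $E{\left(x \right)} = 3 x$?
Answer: $25420$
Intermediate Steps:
$S{\left(u \right)} = -18 + 2 u$ ($S{\left(u \right)} = u - \left(- u + 3 \cdot 6\right) = u - \left(- u + 18\right) = u - \left(18 - u\right) = u + \left(-18 + u\right) = -18 + 2 u$)
$\left(\left(\left(10640 + C{\left(72,-82 \right)}\right) - 2780\right) + 17684\right) + S{\left(L{\left(-9 \right)} \right)} = \left(\left(\left(10640 - 82\right) - 2780\right) + 17684\right) + \left(-18 + 2 \left(-12\right)\right) = \left(\left(10558 - 2780\right) + 17684\right) - 42 = \left(7778 + 17684\right) - 42 = 25462 - 42 = 25420$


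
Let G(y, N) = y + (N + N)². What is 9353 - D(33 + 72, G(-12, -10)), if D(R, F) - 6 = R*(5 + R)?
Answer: -2203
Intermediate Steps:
G(y, N) = y + 4*N² (G(y, N) = y + (2*N)² = y + 4*N²)
D(R, F) = 6 + R*(5 + R)
9353 - D(33 + 72, G(-12, -10)) = 9353 - (6 + (33 + 72)² + 5*(33 + 72)) = 9353 - (6 + 105² + 5*105) = 9353 - (6 + 11025 + 525) = 9353 - 1*11556 = 9353 - 11556 = -2203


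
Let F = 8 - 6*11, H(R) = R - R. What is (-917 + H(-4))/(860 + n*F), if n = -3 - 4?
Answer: -917/1266 ≈ -0.72433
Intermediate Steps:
H(R) = 0
n = -7
F = -58 (F = 8 - 66 = -58)
(-917 + H(-4))/(860 + n*F) = (-917 + 0)/(860 - 7*(-58)) = -917/(860 + 406) = -917/1266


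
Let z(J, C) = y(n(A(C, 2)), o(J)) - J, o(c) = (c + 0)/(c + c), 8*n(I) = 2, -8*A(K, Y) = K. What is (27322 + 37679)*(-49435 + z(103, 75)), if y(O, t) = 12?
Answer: -3219239526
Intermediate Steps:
A(K, Y) = -K/8
n(I) = ¼ (n(I) = (⅛)*2 = ¼)
o(c) = ½ (o(c) = c/((2*c)) = c*(1/(2*c)) = ½)
z(J, C) = 12 - J
(27322 + 37679)*(-49435 + z(103, 75)) = (27322 + 37679)*(-49435 + (12 - 1*103)) = 65001*(-49435 + (12 - 103)) = 65001*(-49435 - 91) = 65001*(-49526) = -3219239526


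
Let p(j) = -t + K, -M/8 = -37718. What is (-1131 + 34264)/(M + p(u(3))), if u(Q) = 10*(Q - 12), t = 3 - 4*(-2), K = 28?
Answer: 33133/301761 ≈ 0.10980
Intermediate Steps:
t = 11 (t = 3 + 8 = 11)
u(Q) = -120 + 10*Q (u(Q) = 10*(-12 + Q) = -120 + 10*Q)
M = 301744 (M = -8*(-37718) = 301744)
p(j) = 17 (p(j) = -1*11 + 28 = -11 + 28 = 17)
(-1131 + 34264)/(M + p(u(3))) = (-1131 + 34264)/(301744 + 17) = 33133/301761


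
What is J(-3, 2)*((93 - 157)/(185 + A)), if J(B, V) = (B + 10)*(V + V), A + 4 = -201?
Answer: 448/5 ≈ 89.600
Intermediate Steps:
A = -205 (A = -4 - 201 = -205)
J(B, V) = 2*V*(10 + B) (J(B, V) = (10 + B)*(2*V) = 2*V*(10 + B))
J(-3, 2)*((93 - 157)/(185 + A)) = (2*2*(10 - 3))*((93 - 157)/(185 - 205)) = (2*2*7)*(-64/(-20)) = 28*(-64*(-1/20)) = 28*(16/5) = 448/5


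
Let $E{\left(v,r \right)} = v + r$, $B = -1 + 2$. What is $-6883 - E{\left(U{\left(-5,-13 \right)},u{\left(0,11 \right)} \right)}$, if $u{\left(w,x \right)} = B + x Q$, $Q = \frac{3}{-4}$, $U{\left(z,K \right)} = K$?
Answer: $- \frac{27451}{4} \approx -6862.8$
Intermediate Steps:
$B = 1$
$Q = - \frac{3}{4}$ ($Q = 3 \left(- \frac{1}{4}\right) = - \frac{3}{4} \approx -0.75$)
$u{\left(w,x \right)} = 1 - \frac{3 x}{4}$ ($u{\left(w,x \right)} = 1 + x \left(- \frac{3}{4}\right) = 1 - \frac{3 x}{4}$)
$E{\left(v,r \right)} = r + v$
$-6883 - E{\left(U{\left(-5,-13 \right)},u{\left(0,11 \right)} \right)} = -6883 - \left(\left(1 - \frac{33}{4}\right) - 13\right) = -6883 - \left(- \frac{29}{4} - 13\right) = -6883 - - \frac{81}{4} = -6883 + \frac{81}{4} = - \frac{27451}{4}$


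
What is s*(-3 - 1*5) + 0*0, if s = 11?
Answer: -88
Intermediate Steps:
s*(-3 - 1*5) + 0*0 = 11*(-3 - 1*5) + 0*0 = 11*(-3 - 5) + 0 = 11*(-8) + 0 = -88 + 0 = -88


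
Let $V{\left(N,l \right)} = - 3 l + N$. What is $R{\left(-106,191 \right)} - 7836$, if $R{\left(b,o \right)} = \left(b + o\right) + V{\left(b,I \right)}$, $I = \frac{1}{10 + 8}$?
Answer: $- \frac{47143}{6} \approx -7857.2$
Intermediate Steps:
$I = \frac{1}{18} \approx 0.055556$
$V{\left(N,l \right)} = N - 3 l$
$R{\left(b,o \right)} = - \frac{1}{6} + o + 2 b$ ($R{\left(b,o \right)} = \left(b + o\right) + \left(b - \frac{1}{6}\right) = \left(b + o\right) + \left(- \frac{1}{6} + b\right) = - \frac{1}{6} + o + 2 b$)
$R{\left(-106,191 \right)} - 7836 = \left(- \frac{1}{6} + 191 + 2 \left(-106\right)\right) - 7836 = \left(- \frac{1}{6} + 191 - 212\right) - 7836 = - \frac{127}{6} - 7836 = - \frac{47143}{6}$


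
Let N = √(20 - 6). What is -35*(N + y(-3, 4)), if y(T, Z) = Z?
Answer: -140 - 35*√14 ≈ -270.96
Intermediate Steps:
N = √14 ≈ 3.7417
-35*(N + y(-3, 4)) = -35*(√14 + 4) = -35*(4 + √14) = -140 - 35*√14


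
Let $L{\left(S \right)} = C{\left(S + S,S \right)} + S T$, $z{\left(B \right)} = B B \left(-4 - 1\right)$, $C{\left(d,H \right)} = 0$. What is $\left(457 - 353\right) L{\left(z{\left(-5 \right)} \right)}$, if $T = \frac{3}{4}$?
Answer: $-9750$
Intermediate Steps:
$T = \frac{3}{4}$ ($T = 3 \cdot \frac{1}{4} = \frac{3}{4} \approx 0.75$)
$z{\left(B \right)} = - 5 B^{2}$ ($z{\left(B \right)} = B B \left(-5\right) = B \left(- 5 B\right) = - 5 B^{2}$)
$L{\left(S \right)} = \frac{3 S}{4}$ ($L{\left(S \right)} = 0 + S \frac{3}{4} = 0 + \frac{3 S}{4} = \frac{3 S}{4}$)
$\left(457 - 353\right) L{\left(z{\left(-5 \right)} \right)} = \left(457 - 353\right) \frac{3 \left(- 5 \left(-5\right)^{2}\right)}{4} = 104 \frac{3 \left(\left(-5\right) 25\right)}{4} = 104 \cdot \frac{3}{4} \left(-125\right) = 104 \left(- \frac{375}{4}\right) = -9750$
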